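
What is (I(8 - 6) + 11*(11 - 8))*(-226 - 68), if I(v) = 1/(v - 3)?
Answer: -9408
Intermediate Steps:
I(v) = 1/(-3 + v)
(I(8 - 6) + 11*(11 - 8))*(-226 - 68) = (1/(-3 + (8 - 6)) + 11*(11 - 8))*(-226 - 68) = (1/(-3 + 2) + 11*3)*(-294) = (1/(-1) + 33)*(-294) = (-1 + 33)*(-294) = 32*(-294) = -9408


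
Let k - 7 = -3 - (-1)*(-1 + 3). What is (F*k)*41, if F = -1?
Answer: -246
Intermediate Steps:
k = 6 (k = 7 + (-3 - (-1)*(-1 + 3)) = 7 + (-3 - (-1)*2) = 7 + (-3 - 1*(-2)) = 7 + (-3 + 2) = 7 - 1 = 6)
(F*k)*41 = -1*6*41 = -6*41 = -246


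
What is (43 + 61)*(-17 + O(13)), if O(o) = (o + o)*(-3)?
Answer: -9880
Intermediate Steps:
O(o) = -6*o (O(o) = (2*o)*(-3) = -6*o)
(43 + 61)*(-17 + O(13)) = (43 + 61)*(-17 - 6*13) = 104*(-17 - 78) = 104*(-95) = -9880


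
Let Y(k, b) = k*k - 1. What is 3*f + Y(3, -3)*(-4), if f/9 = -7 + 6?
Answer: -59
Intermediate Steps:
Y(k, b) = -1 + k² (Y(k, b) = k² - 1 = -1 + k²)
f = -9 (f = 9*(-7 + 6) = 9*(-1) = -9)
3*f + Y(3, -3)*(-4) = 3*(-9) + (-1 + 3²)*(-4) = -27 + (-1 + 9)*(-4) = -27 + 8*(-4) = -27 - 32 = -59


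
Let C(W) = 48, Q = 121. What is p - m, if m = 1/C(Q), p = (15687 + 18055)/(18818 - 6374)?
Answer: 133931/49776 ≈ 2.6907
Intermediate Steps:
p = 16871/6222 (p = 33742/12444 = 33742*(1/12444) = 16871/6222 ≈ 2.7115)
m = 1/48 ≈ 0.020833
p - m = 16871/6222 - 1*1/48 = 16871/6222 - 1/48 = 133931/49776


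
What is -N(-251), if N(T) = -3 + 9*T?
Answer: 2262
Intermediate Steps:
-N(-251) = -(-3 + 9*(-251)) = -(-3 - 2259) = -1*(-2262) = 2262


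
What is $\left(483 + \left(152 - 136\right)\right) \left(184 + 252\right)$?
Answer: $217564$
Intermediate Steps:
$\left(483 + \left(152 - 136\right)\right) \left(184 + 252\right) = \left(483 + 16\right) 436 = 499 \cdot 436 = 217564$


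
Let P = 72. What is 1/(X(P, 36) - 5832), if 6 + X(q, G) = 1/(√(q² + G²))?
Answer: -37830240/220852941119 - 36*√5/220852941119 ≈ -0.00017129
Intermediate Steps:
X(q, G) = -6 + (G² + q²)^(-½) (X(q, G) = -6 + 1/(√(q² + G²)) = -6 + 1/(√(G² + q²)) = -6 + (G² + q²)^(-½))
1/(X(P, 36) - 5832) = 1/((-6 + (36² + 72²)^(-½)) - 5832) = 1/((-6 + (1296 + 5184)^(-½)) - 5832) = 1/((-6 + 6480^(-½)) - 5832) = 1/((-6 + √5/180) - 5832) = 1/(-5838 + √5/180)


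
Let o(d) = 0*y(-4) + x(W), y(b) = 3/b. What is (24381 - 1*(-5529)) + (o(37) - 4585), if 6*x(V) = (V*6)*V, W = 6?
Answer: 25361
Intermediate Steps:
x(V) = V² (x(V) = ((V*6)*V)/6 = ((6*V)*V)/6 = (6*V²)/6 = V²)
o(d) = 36 (o(d) = 0*(3/(-4)) + 6² = 0*(3*(-¼)) + 36 = 0*(-¾) + 36 = 0 + 36 = 36)
(24381 - 1*(-5529)) + (o(37) - 4585) = (24381 - 1*(-5529)) + (36 - 4585) = (24381 + 5529) - 4549 = 29910 - 4549 = 25361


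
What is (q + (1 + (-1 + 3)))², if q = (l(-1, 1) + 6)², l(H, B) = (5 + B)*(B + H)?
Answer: 1521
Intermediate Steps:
q = 36 (q = ((1² + 5*1 + 5*(-1) + 1*(-1)) + 6)² = ((1 + 5 - 5 - 1) + 6)² = (0 + 6)² = 6² = 36)
(q + (1 + (-1 + 3)))² = (36 + (1 + (-1 + 3)))² = (36 + (1 + 2))² = (36 + 3)² = 39² = 1521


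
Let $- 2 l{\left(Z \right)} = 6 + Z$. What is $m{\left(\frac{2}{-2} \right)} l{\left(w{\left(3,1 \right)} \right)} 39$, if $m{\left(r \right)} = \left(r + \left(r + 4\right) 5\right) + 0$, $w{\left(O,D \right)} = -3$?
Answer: $-819$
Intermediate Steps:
$l{\left(Z \right)} = -3 - \frac{Z}{2}$ ($l{\left(Z \right)} = - \frac{6 + Z}{2} = -3 - \frac{Z}{2}$)
$m{\left(r \right)} = 20 + 6 r$ ($m{\left(r \right)} = \left(r + \left(4 + r\right) 5\right) + 0 = \left(r + \left(20 + 5 r\right)\right) + 0 = \left(20 + 6 r\right) + 0 = 20 + 6 r$)
$m{\left(\frac{2}{-2} \right)} l{\left(w{\left(3,1 \right)} \right)} 39 = \left(20 + 6 \frac{2}{-2}\right) \left(-3 - - \frac{3}{2}\right) 39 = \left(20 + 6 \cdot 2 \left(- \frac{1}{2}\right)\right) \left(-3 + \frac{3}{2}\right) 39 = \left(20 + 6 \left(-1\right)\right) \left(- \frac{3}{2}\right) 39 = \left(20 - 6\right) \left(- \frac{3}{2}\right) 39 = 14 \left(- \frac{3}{2}\right) 39 = \left(-21\right) 39 = -819$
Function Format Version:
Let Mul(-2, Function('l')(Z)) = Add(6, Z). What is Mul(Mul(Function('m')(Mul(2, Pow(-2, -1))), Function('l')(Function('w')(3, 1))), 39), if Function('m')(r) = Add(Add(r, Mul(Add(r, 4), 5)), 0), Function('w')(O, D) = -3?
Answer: -819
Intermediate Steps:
Function('l')(Z) = Add(-3, Mul(Rational(-1, 2), Z)) (Function('l')(Z) = Mul(Rational(-1, 2), Add(6, Z)) = Add(-3, Mul(Rational(-1, 2), Z)))
Function('m')(r) = Add(20, Mul(6, r)) (Function('m')(r) = Add(Add(r, Mul(Add(4, r), 5)), 0) = Add(Add(r, Add(20, Mul(5, r))), 0) = Add(Add(20, Mul(6, r)), 0) = Add(20, Mul(6, r)))
Mul(Mul(Function('m')(Mul(2, Pow(-2, -1))), Function('l')(Function('w')(3, 1))), 39) = Mul(Mul(Add(20, Mul(6, Mul(2, Pow(-2, -1)))), Add(-3, Mul(Rational(-1, 2), -3))), 39) = Mul(Mul(Add(20, Mul(6, Mul(2, Rational(-1, 2)))), Add(-3, Rational(3, 2))), 39) = Mul(Mul(Add(20, Mul(6, -1)), Rational(-3, 2)), 39) = Mul(Mul(Add(20, -6), Rational(-3, 2)), 39) = Mul(Mul(14, Rational(-3, 2)), 39) = Mul(-21, 39) = -819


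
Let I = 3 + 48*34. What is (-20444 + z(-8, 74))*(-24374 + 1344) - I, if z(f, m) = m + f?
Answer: 469303705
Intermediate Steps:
z(f, m) = f + m
I = 1635 (I = 3 + 1632 = 1635)
(-20444 + z(-8, 74))*(-24374 + 1344) - I = (-20444 + (-8 + 74))*(-24374 + 1344) - 1*1635 = (-20444 + 66)*(-23030) - 1635 = -20378*(-23030) - 1635 = 469305340 - 1635 = 469303705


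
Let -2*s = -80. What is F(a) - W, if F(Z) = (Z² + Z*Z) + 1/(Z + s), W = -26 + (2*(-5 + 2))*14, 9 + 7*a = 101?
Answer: 8302639/18228 ≈ 455.49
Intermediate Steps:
s = 40 (s = -½*(-80) = 40)
a = 92/7 (a = -9/7 + (⅐)*101 = -9/7 + 101/7 = 92/7 ≈ 13.143)
W = -110 (W = -26 + (2*(-3))*14 = -26 - 6*14 = -26 - 84 = -110)
F(Z) = 1/(40 + Z) + 2*Z² (F(Z) = (Z² + Z*Z) + 1/(Z + 40) = (Z² + Z²) + 1/(40 + Z) = 2*Z² + 1/(40 + Z) = 1/(40 + Z) + 2*Z²)
F(a) - W = (1 + 2*(92/7)³ + 80*(92/7)²)/(40 + 92/7) - 1*(-110) = (1 + 2*(778688/343) + 80*(8464/49))/(372/7) + 110 = 7*(1 + 1557376/343 + 677120/49)/372 + 110 = (7/372)*(6297559/343) + 110 = 6297559/18228 + 110 = 8302639/18228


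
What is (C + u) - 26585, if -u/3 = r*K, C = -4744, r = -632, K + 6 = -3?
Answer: -48393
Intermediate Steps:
K = -9 (K = -6 - 3 = -9)
u = -17064 (u = -(-1896)*(-9) = -3*5688 = -17064)
(C + u) - 26585 = (-4744 - 17064) - 26585 = -21808 - 26585 = -48393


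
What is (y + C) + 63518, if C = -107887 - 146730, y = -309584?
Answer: -500683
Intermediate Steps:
C = -254617
(y + C) + 63518 = (-309584 - 254617) + 63518 = -564201 + 63518 = -500683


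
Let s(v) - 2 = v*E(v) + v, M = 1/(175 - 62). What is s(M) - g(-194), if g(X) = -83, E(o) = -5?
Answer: 9601/113 ≈ 84.965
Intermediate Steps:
M = 1/113 ≈ 0.0088496
s(v) = 2 - 4*v (s(v) = 2 + (v*(-5) + v) = 2 + (-5*v + v) = 2 - 4*v)
s(M) - g(-194) = (2 - 4*1/113) - 1*(-83) = (2 - 4/113) + 83 = 222/113 + 83 = 9601/113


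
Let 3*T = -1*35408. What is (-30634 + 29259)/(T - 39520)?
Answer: 4125/153968 ≈ 0.026791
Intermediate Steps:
T = -35408/3 (T = (-1*35408)/3 = (1/3)*(-35408) = -35408/3 ≈ -11803.)
(-30634 + 29259)/(T - 39520) = (-30634 + 29259)/(-35408/3 - 39520) = -1375/(-153968/3) = -1375*(-3/153968) = 4125/153968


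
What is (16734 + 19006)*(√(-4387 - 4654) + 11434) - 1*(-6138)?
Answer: 408657298 + 35740*I*√9041 ≈ 4.0866e+8 + 3.3983e+6*I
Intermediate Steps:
(16734 + 19006)*(√(-4387 - 4654) + 11434) - 1*(-6138) = 35740*(√(-9041) + 11434) + 6138 = 35740*(I*√9041 + 11434) + 6138 = 35740*(11434 + I*√9041) + 6138 = (408651160 + 35740*I*√9041) + 6138 = 408657298 + 35740*I*√9041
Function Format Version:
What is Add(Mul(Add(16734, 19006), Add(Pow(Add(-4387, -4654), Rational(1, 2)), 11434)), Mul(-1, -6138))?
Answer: Add(408657298, Mul(35740, I, Pow(9041, Rational(1, 2)))) ≈ Add(4.0866e+8, Mul(3.3983e+6, I))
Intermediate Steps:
Add(Mul(Add(16734, 19006), Add(Pow(Add(-4387, -4654), Rational(1, 2)), 11434)), Mul(-1, -6138)) = Add(Mul(35740, Add(Pow(-9041, Rational(1, 2)), 11434)), 6138) = Add(Mul(35740, Add(Mul(I, Pow(9041, Rational(1, 2))), 11434)), 6138) = Add(Mul(35740, Add(11434, Mul(I, Pow(9041, Rational(1, 2))))), 6138) = Add(Add(408651160, Mul(35740, I, Pow(9041, Rational(1, 2)))), 6138) = Add(408657298, Mul(35740, I, Pow(9041, Rational(1, 2))))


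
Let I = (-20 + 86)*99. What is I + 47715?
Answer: 54249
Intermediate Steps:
I = 6534 (I = 66*99 = 6534)
I + 47715 = 6534 + 47715 = 54249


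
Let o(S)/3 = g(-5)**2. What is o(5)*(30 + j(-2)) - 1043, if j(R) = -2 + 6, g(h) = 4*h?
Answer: 39757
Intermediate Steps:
o(S) = 1200 (o(S) = 3*(4*(-5))**2 = 3*(-20)**2 = 3*400 = 1200)
j(R) = 4
o(5)*(30 + j(-2)) - 1043 = 1200*(30 + 4) - 1043 = 1200*34 - 1043 = 40800 - 1043 = 39757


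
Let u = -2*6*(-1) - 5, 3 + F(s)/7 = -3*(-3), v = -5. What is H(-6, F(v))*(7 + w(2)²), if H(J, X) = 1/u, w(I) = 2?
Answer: 11/7 ≈ 1.5714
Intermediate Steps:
F(s) = 42 (F(s) = -21 + 7*(-3*(-3)) = -21 + 7*9 = -21 + 63 = 42)
u = 7 (u = -12*(-1) - 5 = 12 - 5 = 7)
H(J, X) = ⅐ (H(J, X) = 1/7 = ⅐)
H(-6, F(v))*(7 + w(2)²) = (7 + 2²)/7 = (7 + 4)/7 = (⅐)*11 = 11/7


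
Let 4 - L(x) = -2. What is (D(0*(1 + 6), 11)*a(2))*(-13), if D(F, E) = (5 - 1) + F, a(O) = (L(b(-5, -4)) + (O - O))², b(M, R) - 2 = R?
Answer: -1872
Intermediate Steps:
b(M, R) = 2 + R
L(x) = 6 (L(x) = 4 - 1*(-2) = 4 + 2 = 6)
a(O) = 36 (a(O) = (6 + (O - O))² = (6 + 0)² = 6² = 36)
D(F, E) = 4 + F
(D(0*(1 + 6), 11)*a(2))*(-13) = ((4 + 0*(1 + 6))*36)*(-13) = ((4 + 0*7)*36)*(-13) = ((4 + 0)*36)*(-13) = (4*36)*(-13) = 144*(-13) = -1872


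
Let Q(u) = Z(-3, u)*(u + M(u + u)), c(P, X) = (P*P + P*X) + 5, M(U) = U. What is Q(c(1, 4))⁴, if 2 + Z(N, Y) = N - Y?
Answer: 41006250000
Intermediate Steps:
Z(N, Y) = -2 + N - Y (Z(N, Y) = -2 + (N - Y) = -2 + N - Y)
c(P, X) = 5 + P² + P*X (c(P, X) = (P² + P*X) + 5 = 5 + P² + P*X)
Q(u) = 3*u*(-5 - u) (Q(u) = (-2 - 3 - u)*(u + (u + u)) = (-5 - u)*(u + 2*u) = (-5 - u)*(3*u) = 3*u*(-5 - u))
Q(c(1, 4))⁴ = (-3*(5 + 1² + 1*4)*(5 + (5 + 1² + 1*4)))⁴ = (-3*(5 + 1 + 4)*(5 + (5 + 1 + 4)))⁴ = (-3*10*(5 + 10))⁴ = (-3*10*15)⁴ = (-450)⁴ = 41006250000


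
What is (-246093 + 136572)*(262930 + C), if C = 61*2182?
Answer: -43373820672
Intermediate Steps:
C = 133102
(-246093 + 136572)*(262930 + C) = (-246093 + 136572)*(262930 + 133102) = -109521*396032 = -43373820672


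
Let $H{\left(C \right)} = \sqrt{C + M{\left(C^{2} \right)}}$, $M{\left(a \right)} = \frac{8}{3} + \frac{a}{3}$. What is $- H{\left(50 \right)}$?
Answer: $- \sqrt{886} \approx -29.766$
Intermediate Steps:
$M{\left(a \right)} = \frac{8}{3} + \frac{a}{3}$ ($M{\left(a \right)} = 8 \cdot \frac{1}{3} + a \frac{1}{3} = \frac{8}{3} + \frac{a}{3}$)
$H{\left(C \right)} = \sqrt{\frac{8}{3} + C + \frac{C^{2}}{3}}$ ($H{\left(C \right)} = \sqrt{C + \left(\frac{8}{3} + \frac{C^{2}}{3}\right)} = \sqrt{\frac{8}{3} + C + \frac{C^{2}}{3}}$)
$- H{\left(50 \right)} = - \frac{\sqrt{24 + 3 \cdot 50^{2} + 9 \cdot 50}}{3} = - \frac{\sqrt{24 + 3 \cdot 2500 + 450}}{3} = - \frac{\sqrt{24 + 7500 + 450}}{3} = - \frac{\sqrt{7974}}{3} = - \frac{3 \sqrt{886}}{3} = - \sqrt{886}$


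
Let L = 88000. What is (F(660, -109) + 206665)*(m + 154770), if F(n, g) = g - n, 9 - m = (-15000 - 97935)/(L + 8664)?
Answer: 385068505705767/12083 ≈ 3.1869e+10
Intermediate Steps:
m = 982911/96664 (m = 9 - (-15000 - 97935)/(88000 + 8664) = 9 - (-112935)/96664 = 9 - 1*(-112935/96664) = 9 + 112935/96664 = 982911/96664 ≈ 10.168)
(F(660, -109) + 206665)*(m + 154770) = ((-109 - 1*660) + 206665)*(982911/96664 + 154770) = ((-109 - 660) + 206665)*(14961670191/96664) = (-769 + 206665)*(14961670191/96664) = 205896*(14961670191/96664) = 385068505705767/12083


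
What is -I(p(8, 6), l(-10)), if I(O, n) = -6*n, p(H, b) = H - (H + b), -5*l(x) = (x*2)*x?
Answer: -240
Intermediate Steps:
l(x) = -2*x**2/5 (l(x) = -x*2*x/5 = -2*x*x/5 = -2*x**2/5)
p(H, b) = -b (p(H, b) = H + (-H - b) = -b)
-I(p(8, 6), l(-10)) = -(-6)*(-2/5*(-10)**2) = -(-6)*(-2/5*100) = -(-6)*(-40) = -1*240 = -240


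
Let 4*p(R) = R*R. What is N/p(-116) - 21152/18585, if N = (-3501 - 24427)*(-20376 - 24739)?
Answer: 5854125815218/15629985 ≈ 3.7454e+5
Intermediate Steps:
p(R) = R²/4 (p(R) = (R*R)/4 = R²/4)
N = 1259971720 (N = -27928*(-45115) = 1259971720)
N/p(-116) - 21152/18585 = 1259971720/(((¼)*(-116)²)) - 21152/18585 = 1259971720/(((¼)*13456)) - 21152*1/18585 = 1259971720/3364 - 21152/18585 = 1259971720*(1/3364) - 21152/18585 = 314992930/841 - 21152/18585 = 5854125815218/15629985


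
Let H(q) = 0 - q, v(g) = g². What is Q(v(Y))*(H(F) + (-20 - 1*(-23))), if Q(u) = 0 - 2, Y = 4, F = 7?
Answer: 8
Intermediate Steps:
Q(u) = -2
H(q) = -q
Q(v(Y))*(H(F) + (-20 - 1*(-23))) = -2*(-1*7 + (-20 - 1*(-23))) = -2*(-7 + (-20 + 23)) = -2*(-7 + 3) = -2*(-4) = 8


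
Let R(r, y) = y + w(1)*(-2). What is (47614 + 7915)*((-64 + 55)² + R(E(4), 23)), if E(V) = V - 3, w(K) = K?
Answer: 5663958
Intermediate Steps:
E(V) = -3 + V
R(r, y) = -2 + y (R(r, y) = y + 1*(-2) = y - 2 = -2 + y)
(47614 + 7915)*((-64 + 55)² + R(E(4), 23)) = (47614 + 7915)*((-64 + 55)² + (-2 + 23)) = 55529*((-9)² + 21) = 55529*(81 + 21) = 55529*102 = 5663958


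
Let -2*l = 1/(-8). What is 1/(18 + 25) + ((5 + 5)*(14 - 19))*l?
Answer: -1067/344 ≈ -3.1017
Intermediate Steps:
l = 1/16 (l = -1/2/(-8) = -1/2*(-1/8) = 1/16 ≈ 0.062500)
1/(18 + 25) + ((5 + 5)*(14 - 19))*l = 1/(18 + 25) + ((5 + 5)*(14 - 19))*(1/16) = 1/43 + (10*(-5))*(1/16) = 1/43 - 50*1/16 = 1/43 - 25/8 = -1067/344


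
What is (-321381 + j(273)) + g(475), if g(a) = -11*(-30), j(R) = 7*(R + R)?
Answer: -317229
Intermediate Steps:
j(R) = 14*R (j(R) = 7*(2*R) = 14*R)
g(a) = 330
(-321381 + j(273)) + g(475) = (-321381 + 14*273) + 330 = (-321381 + 3822) + 330 = -317559 + 330 = -317229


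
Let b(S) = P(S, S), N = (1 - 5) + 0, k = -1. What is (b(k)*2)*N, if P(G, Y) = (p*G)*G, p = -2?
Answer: 16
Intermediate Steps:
N = -4 (N = -4 + 0 = -4)
P(G, Y) = -2*G**2 (P(G, Y) = (-2*G)*G = -2*G**2)
b(S) = -2*S**2
(b(k)*2)*N = (-2*(-1)**2*2)*(-4) = (-2*1*2)*(-4) = -2*2*(-4) = -4*(-4) = 16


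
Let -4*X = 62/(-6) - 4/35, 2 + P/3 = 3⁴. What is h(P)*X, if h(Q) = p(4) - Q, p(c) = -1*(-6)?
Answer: -12067/20 ≈ -603.35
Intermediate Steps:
p(c) = 6
P = 237 (P = -6 + 3*3⁴ = -6 + 3*81 = -6 + 243 = 237)
h(Q) = 6 - Q
X = 1097/420 (X = -(62/(-6) - 4/35)/4 = -(62*(-⅙) - 4*1/35)/4 = -(-31/3 - 4/35)/4 = -¼*(-1097/105) = 1097/420 ≈ 2.6119)
h(P)*X = (6 - 1*237)*(1097/420) = (6 - 237)*(1097/420) = -231*1097/420 = -12067/20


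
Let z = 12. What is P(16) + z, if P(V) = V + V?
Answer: 44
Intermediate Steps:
P(V) = 2*V
P(16) + z = 2*16 + 12 = 32 + 12 = 44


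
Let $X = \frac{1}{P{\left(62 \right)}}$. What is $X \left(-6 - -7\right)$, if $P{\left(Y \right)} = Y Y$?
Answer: $\frac{1}{3844} \approx 0.00026015$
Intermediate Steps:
$P{\left(Y \right)} = Y^{2}$
$X = \frac{1}{3844}$ ($X = \frac{1}{62^{2}} = \frac{1}{3844} \approx 0.00026015$)
$X \left(-6 - -7\right) = \frac{-6 - -7}{3844} = \frac{-6 + 7}{3844} = \frac{1}{3844} \cdot 1 = \frac{1}{3844}$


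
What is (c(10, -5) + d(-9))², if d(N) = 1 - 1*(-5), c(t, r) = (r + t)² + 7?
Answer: 1444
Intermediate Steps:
c(t, r) = 7 + (r + t)²
d(N) = 6 (d(N) = 1 + 5 = 6)
(c(10, -5) + d(-9))² = ((7 + (-5 + 10)²) + 6)² = ((7 + 5²) + 6)² = ((7 + 25) + 6)² = (32 + 6)² = 38² = 1444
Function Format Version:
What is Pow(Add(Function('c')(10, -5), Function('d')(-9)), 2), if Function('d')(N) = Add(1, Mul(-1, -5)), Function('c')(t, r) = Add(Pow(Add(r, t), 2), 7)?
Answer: 1444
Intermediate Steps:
Function('c')(t, r) = Add(7, Pow(Add(r, t), 2))
Function('d')(N) = 6 (Function('d')(N) = Add(1, 5) = 6)
Pow(Add(Function('c')(10, -5), Function('d')(-9)), 2) = Pow(Add(Add(7, Pow(Add(-5, 10), 2)), 6), 2) = Pow(Add(Add(7, Pow(5, 2)), 6), 2) = Pow(Add(Add(7, 25), 6), 2) = Pow(Add(32, 6), 2) = Pow(38, 2) = 1444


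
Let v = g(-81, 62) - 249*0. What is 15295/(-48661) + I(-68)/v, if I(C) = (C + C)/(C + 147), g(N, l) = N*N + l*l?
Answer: -12579031421/39999098695 ≈ -0.31448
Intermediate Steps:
g(N, l) = N**2 + l**2
I(C) = 2*C/(147 + C) (I(C) = (2*C)/(147 + C) = 2*C/(147 + C))
v = 10405 (v = ((-81)**2 + 62**2) - 249*0 = (6561 + 3844) + 0 = 10405 + 0 = 10405)
15295/(-48661) + I(-68)/v = 15295/(-48661) + (2*(-68)/(147 - 68))/10405 = 15295*(-1/48661) + (2*(-68)/79)*(1/10405) = -15295/48661 + (2*(-68)*(1/79))*(1/10405) = -15295/48661 - 136/79*1/10405 = -15295/48661 - 136/821995 = -12579031421/39999098695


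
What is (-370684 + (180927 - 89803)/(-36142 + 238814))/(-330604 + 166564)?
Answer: 18781794131/8311578720 ≈ 2.2597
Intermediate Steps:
(-370684 + (180927 - 89803)/(-36142 + 238814))/(-330604 + 166564) = (-370684 + 91124/202672)/(-164040) = (-370684 + 91124*(1/202672))*(-1/164040) = (-370684 + 22781/50668)*(-1/164040) = -18781794131/50668*(-1/164040) = 18781794131/8311578720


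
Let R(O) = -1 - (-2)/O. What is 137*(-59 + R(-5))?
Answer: -41374/5 ≈ -8274.8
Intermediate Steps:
R(O) = -1 + 2/O
137*(-59 + R(-5)) = 137*(-59 + (2 - 1*(-5))/(-5)) = 137*(-59 - (2 + 5)/5) = 137*(-59 - ⅕*7) = 137*(-59 - 7/5) = 137*(-302/5) = -41374/5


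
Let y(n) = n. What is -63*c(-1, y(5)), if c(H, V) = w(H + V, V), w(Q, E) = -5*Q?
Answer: 1260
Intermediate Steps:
c(H, V) = -5*H - 5*V (c(H, V) = -5*(H + V) = -5*H - 5*V)
-63*c(-1, y(5)) = -63*(-5*(-1) - 5*5) = -63*(5 - 25) = -63*(-20) = 1260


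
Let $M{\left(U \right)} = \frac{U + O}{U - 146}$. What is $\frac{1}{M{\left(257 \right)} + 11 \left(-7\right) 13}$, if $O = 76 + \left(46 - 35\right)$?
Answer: $- \frac{111}{110767} \approx -0.0010021$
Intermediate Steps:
$O = 87$ ($O = 76 + 11 = 87$)
$M{\left(U \right)} = \frac{87 + U}{-146 + U}$ ($M{\left(U \right)} = \frac{U + 87}{U - 146} = \frac{87 + U}{-146 + U}$)
$\frac{1}{M{\left(257 \right)} + 11 \left(-7\right) 13} = \frac{1}{\frac{87 + 257}{-146 + 257} + 11 \left(-7\right) 13} = \frac{1}{\frac{1}{111} \cdot 344 - 1001} = \frac{1}{\frac{344}{111} - 1001} = \frac{1}{- \frac{110767}{111}} = - \frac{111}{110767}$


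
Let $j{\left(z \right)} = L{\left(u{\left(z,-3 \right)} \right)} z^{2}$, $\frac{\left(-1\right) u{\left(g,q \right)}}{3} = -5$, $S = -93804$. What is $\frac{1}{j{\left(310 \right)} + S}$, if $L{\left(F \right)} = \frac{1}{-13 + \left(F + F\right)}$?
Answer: $- \frac{17}{1498568} \approx -1.1344 \cdot 10^{-5}$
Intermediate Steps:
$u{\left(g,q \right)} = 15$ ($u{\left(g,q \right)} = \left(-3\right) \left(-5\right) = 15$)
$L{\left(F \right)} = \frac{1}{-13 + 2 F}$
$j{\left(z \right)} = \frac{z^{2}}{17}$ ($j{\left(z \right)} = \frac{z^{2}}{-13 + 2 \cdot 15} = \frac{z^{2}}{-13 + 30} = \frac{z^{2}}{17}$)
$\frac{1}{j{\left(310 \right)} + S} = \frac{1}{\frac{310^{2}}{17} - 93804} = \frac{1}{\frac{1}{17} \cdot 96100 - 93804} = \frac{1}{\frac{96100}{17} - 93804} = \frac{1}{- \frac{1498568}{17}} = - \frac{17}{1498568}$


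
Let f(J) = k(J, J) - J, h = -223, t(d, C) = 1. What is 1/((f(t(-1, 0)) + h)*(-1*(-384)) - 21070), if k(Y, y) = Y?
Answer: -1/106702 ≈ -9.3719e-6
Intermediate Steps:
f(J) = 0 (f(J) = J - J = 0)
1/((f(t(-1, 0)) + h)*(-1*(-384)) - 21070) = 1/((0 - 223)*(-1*(-384)) - 21070) = 1/(-223*384 - 21070) = 1/(-85632 - 21070) = 1/(-106702) = -1/106702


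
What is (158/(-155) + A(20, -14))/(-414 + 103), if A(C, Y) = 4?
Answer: -462/48205 ≈ -0.0095841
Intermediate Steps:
(158/(-155) + A(20, -14))/(-414 + 103) = (158/(-155) + 4)/(-414 + 103) = (158*(-1/155) + 4)/(-311) = (-158/155 + 4)*(-1/311) = (462/155)*(-1/311) = -462/48205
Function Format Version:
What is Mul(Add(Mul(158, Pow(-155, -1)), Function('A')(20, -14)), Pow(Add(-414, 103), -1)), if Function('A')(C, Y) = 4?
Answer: Rational(-462, 48205) ≈ -0.0095841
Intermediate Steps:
Mul(Add(Mul(158, Pow(-155, -1)), Function('A')(20, -14)), Pow(Add(-414, 103), -1)) = Mul(Add(Mul(158, Pow(-155, -1)), 4), Pow(Add(-414, 103), -1)) = Mul(Add(Mul(158, Rational(-1, 155)), 4), Pow(-311, -1)) = Mul(Add(Rational(-158, 155), 4), Rational(-1, 311)) = Mul(Rational(462, 155), Rational(-1, 311)) = Rational(-462, 48205)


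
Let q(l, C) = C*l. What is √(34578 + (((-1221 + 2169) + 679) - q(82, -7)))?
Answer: √36779 ≈ 191.78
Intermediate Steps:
√(34578 + (((-1221 + 2169) + 679) - q(82, -7))) = √(34578 + (((-1221 + 2169) + 679) - (-7)*82)) = √(34578 + ((948 + 679) - 1*(-574))) = √(34578 + (1627 + 574)) = √(34578 + 2201) = √36779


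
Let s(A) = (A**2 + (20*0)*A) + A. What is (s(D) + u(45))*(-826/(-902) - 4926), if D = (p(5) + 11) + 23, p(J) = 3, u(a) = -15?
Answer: -3089707283/451 ≈ -6.8508e+6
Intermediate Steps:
D = 37 (D = (3 + 11) + 23 = 14 + 23 = 37)
s(A) = A + A**2 (s(A) = (A**2 + 0*A) + A = (A**2 + 0) + A = A**2 + A = A + A**2)
(s(D) + u(45))*(-826/(-902) - 4926) = (37*(1 + 37) - 15)*(-826/(-902) - 4926) = (37*38 - 15)*(-826*(-1/902) - 4926) = (1406 - 15)*(413/451 - 4926) = 1391*(-2221213/451) = -3089707283/451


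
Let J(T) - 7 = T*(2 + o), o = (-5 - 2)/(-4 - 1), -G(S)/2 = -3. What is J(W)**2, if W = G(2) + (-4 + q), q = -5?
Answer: 256/25 ≈ 10.240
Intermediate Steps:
G(S) = 6 (G(S) = -2*(-3) = 6)
W = -3 (W = 6 + (-4 - 5) = 6 - 9 = -3)
o = 7/5 (o = -7/(-5) = -7*(-1/5) = 7/5 ≈ 1.4000)
J(T) = 7 + 17*T/5 (J(T) = 7 + T*(2 + 7/5) = 7 + T*(17/5) = 7 + 17*T/5)
J(W)**2 = (7 + (17/5)*(-3))**2 = (7 - 51/5)**2 = (-16/5)**2 = 256/25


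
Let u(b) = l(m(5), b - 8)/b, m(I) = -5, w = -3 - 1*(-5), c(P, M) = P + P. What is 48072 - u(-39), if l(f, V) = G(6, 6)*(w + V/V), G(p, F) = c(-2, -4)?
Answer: 624932/13 ≈ 48072.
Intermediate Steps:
c(P, M) = 2*P
G(p, F) = -4 (G(p, F) = 2*(-2) = -4)
w = 2 (w = -3 + 5 = 2)
l(f, V) = -12 (l(f, V) = -4*(2 + V/V) = -4*(2 + 1) = -4*3 = -12)
u(b) = -12/b
48072 - u(-39) = 48072 - (-12)/(-39) = 48072 - (-12)*(-1)/39 = 48072 - 1*4/13 = 48072 - 4/13 = 624932/13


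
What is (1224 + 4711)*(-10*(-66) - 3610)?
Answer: -17508250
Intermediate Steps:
(1224 + 4711)*(-10*(-66) - 3610) = 5935*(660 - 3610) = 5935*(-2950) = -17508250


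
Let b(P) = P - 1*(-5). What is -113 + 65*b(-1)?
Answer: 147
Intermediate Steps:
b(P) = 5 + P (b(P) = P + 5 = 5 + P)
-113 + 65*b(-1) = -113 + 65*(5 - 1) = -113 + 65*4 = -113 + 260 = 147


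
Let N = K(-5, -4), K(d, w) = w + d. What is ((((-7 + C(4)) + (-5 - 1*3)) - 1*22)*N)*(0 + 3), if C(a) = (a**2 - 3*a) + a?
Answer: 783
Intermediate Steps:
C(a) = a**2 - 2*a
K(d, w) = d + w
N = -9 (N = -5 - 4 = -9)
((((-7 + C(4)) + (-5 - 1*3)) - 1*22)*N)*(0 + 3) = ((((-7 + 4*(-2 + 4)) + (-5 - 1*3)) - 1*22)*(-9))*(0 + 3) = ((((-7 + 4*2) + (-5 - 3)) - 22)*(-9))*3 = ((((-7 + 8) - 8) - 22)*(-9))*3 = (((1 - 8) - 22)*(-9))*3 = ((-7 - 22)*(-9))*3 = -29*(-9)*3 = 261*3 = 783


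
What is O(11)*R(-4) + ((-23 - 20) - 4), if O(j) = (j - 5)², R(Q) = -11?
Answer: -443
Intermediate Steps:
O(j) = (-5 + j)²
O(11)*R(-4) + ((-23 - 20) - 4) = (-5 + 11)²*(-11) + ((-23 - 20) - 4) = 6²*(-11) + (-43 - 4) = 36*(-11) - 47 = -396 - 47 = -443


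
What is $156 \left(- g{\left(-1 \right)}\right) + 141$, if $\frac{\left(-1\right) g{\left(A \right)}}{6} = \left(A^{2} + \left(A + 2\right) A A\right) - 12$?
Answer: $-9219$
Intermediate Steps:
$g{\left(A \right)} = 72 - 6 A^{2} - 6 A^{2} \left(2 + A\right)$ ($g{\left(A \right)} = - 6 \left(\left(A^{2} + \left(A + 2\right) A A\right) - 12\right) = - 6 \left(\left(A^{2} + \left(2 + A\right) A A\right) - 12\right) = - 6 \left(\left(A^{2} + A \left(2 + A\right) A\right) - 12\right) = - 6 \left(\left(A^{2} + A^{2} \left(2 + A\right)\right) - 12\right) = - 6 \left(-12 + A^{2} + A^{2} \left(2 + A\right)\right) = 72 - 6 A^{2} - 6 A^{2} \left(2 + A\right)$)
$156 \left(- g{\left(-1 \right)}\right) + 141 = 156 \left(- (72 - 18 \left(-1\right)^{2} - 6 \left(-1\right)^{3})\right) + 141 = 156 \left(- (72 - 18 - -6)\right) + 141 = 156 \left(- (72 - 18 + 6)\right) + 141 = 156 \left(\left(-1\right) 60\right) + 141 = 156 \left(-60\right) + 141 = -9360 + 141 = -9219$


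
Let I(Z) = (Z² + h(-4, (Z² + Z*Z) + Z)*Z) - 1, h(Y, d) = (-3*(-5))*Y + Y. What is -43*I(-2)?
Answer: -5633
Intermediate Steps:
h(Y, d) = 16*Y (h(Y, d) = 15*Y + Y = 16*Y)
I(Z) = -1 + Z² - 64*Z (I(Z) = (Z² + (16*(-4))*Z) - 1 = (Z² - 64*Z) - 1 = -1 + Z² - 64*Z)
-43*I(-2) = -43*(-1 + (-2)² - 64*(-2)) = -43*(-1 + 4 + 128) = -43*131 = -5633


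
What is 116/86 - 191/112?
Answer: -1717/4816 ≈ -0.35652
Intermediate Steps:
116/86 - 191/112 = 116*(1/86) - 191*1/112 = 58/43 - 191/112 = -1717/4816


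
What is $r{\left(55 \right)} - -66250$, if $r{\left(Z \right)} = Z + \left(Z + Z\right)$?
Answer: $66415$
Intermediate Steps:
$r{\left(Z \right)} = 3 Z$ ($r{\left(Z \right)} = Z + 2 Z = 3 Z$)
$r{\left(55 \right)} - -66250 = 3 \cdot 55 - -66250 = 165 + 66250 = 66415$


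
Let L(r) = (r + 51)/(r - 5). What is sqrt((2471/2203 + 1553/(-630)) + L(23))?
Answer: sqrt(592357774610)/462630 ≈ 1.6636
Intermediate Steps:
L(r) = (51 + r)/(-5 + r)
sqrt((2471/2203 + 1553/(-630)) + L(23)) = sqrt((2471/2203 + 1553/(-630)) + (51 + 23)/(-5 + 23)) = sqrt((2471*(1/2203) + 1553*(-1/630)) + 74/18) = sqrt((2471/2203 - 1553/630) + (1/18)*74) = sqrt(-1864529/1387890 + 37/9) = sqrt(3841241/1387890) = sqrt(592357774610)/462630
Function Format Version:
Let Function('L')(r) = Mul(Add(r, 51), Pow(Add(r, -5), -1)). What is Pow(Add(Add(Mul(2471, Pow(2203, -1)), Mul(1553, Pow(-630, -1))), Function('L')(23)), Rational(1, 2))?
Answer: Mul(Rational(1, 462630), Pow(592357774610, Rational(1, 2))) ≈ 1.6636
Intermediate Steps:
Function('L')(r) = Mul(Pow(Add(-5, r), -1), Add(51, r)) (Function('L')(r) = Mul(Add(51, r), Pow(Add(-5, r), -1)) = Mul(Pow(Add(-5, r), -1), Add(51, r)))
Pow(Add(Add(Mul(2471, Pow(2203, -1)), Mul(1553, Pow(-630, -1))), Function('L')(23)), Rational(1, 2)) = Pow(Add(Add(Mul(2471, Pow(2203, -1)), Mul(1553, Pow(-630, -1))), Mul(Pow(Add(-5, 23), -1), Add(51, 23))), Rational(1, 2)) = Pow(Add(Add(Mul(2471, Rational(1, 2203)), Mul(1553, Rational(-1, 630))), Mul(Pow(18, -1), 74)), Rational(1, 2)) = Pow(Add(Add(Rational(2471, 2203), Rational(-1553, 630)), Mul(Rational(1, 18), 74)), Rational(1, 2)) = Pow(Add(Rational(-1864529, 1387890), Rational(37, 9)), Rational(1, 2)) = Pow(Rational(3841241, 1387890), Rational(1, 2)) = Mul(Rational(1, 462630), Pow(592357774610, Rational(1, 2)))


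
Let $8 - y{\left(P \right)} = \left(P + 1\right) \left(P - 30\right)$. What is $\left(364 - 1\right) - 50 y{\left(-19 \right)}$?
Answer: $44063$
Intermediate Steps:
$y{\left(P \right)} = 8 - \left(1 + P\right) \left(-30 + P\right)$ ($y{\left(P \right)} = 8 - \left(P + 1\right) \left(P - 30\right) = 8 - \left(1 + P\right) \left(-30 + P\right)$)
$\left(364 - 1\right) - 50 y{\left(-19 \right)} = \left(364 - 1\right) - 50 \left(38 - \left(-19\right)^{2} + 29 \left(-19\right)\right) = \left(364 - 1\right) - 50 \left(38 - 361 - 551\right) = 363 - 50 \left(38 - 361 - 551\right) = 363 - -43700 = 363 + 43700 = 44063$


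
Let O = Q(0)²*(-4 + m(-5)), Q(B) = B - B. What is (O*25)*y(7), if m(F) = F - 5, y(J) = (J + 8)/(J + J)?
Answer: 0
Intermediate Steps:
Q(B) = 0
y(J) = (8 + J)/(2*J) (y(J) = (8 + J)/((2*J)) = (8 + J)*(1/(2*J)) = (8 + J)/(2*J))
m(F) = -5 + F
O = 0 (O = 0²*(-4 + (-5 - 5)) = 0*(-4 - 10) = 0*(-14) = 0)
(O*25)*y(7) = (0*25)*((½)*(8 + 7)/7) = 0*((½)*(⅐)*15) = 0*(15/14) = 0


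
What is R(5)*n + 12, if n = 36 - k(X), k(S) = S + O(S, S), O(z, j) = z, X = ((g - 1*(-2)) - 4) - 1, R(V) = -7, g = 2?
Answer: -254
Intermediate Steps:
X = -1 (X = ((2 - 1*(-2)) - 4) - 1 = ((2 + 2) - 4) - 1 = (4 - 4) - 1 = 0 - 1 = -1)
k(S) = 2*S (k(S) = S + S = 2*S)
n = 38 (n = 36 - 2*(-1) = 36 - 1*(-2) = 36 + 2 = 38)
R(5)*n + 12 = -7*38 + 12 = -266 + 12 = -254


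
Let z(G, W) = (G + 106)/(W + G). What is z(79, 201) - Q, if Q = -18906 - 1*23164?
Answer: 2355957/56 ≈ 42071.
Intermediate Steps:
z(G, W) = (106 + G)/(G + W)
Q = -42070 (Q = -18906 - 23164 = -42070)
z(79, 201) - Q = (106 + 79)/(79 + 201) - 1*(-42070) = 185/280 + 42070 = (1/280)*185 + 42070 = 37/56 + 42070 = 2355957/56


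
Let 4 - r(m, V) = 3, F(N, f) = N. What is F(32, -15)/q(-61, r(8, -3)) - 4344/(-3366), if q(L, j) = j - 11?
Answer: -5356/2805 ≈ -1.9094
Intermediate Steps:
r(m, V) = 1 (r(m, V) = 4 - 1*3 = 4 - 3 = 1)
q(L, j) = -11 + j
F(32, -15)/q(-61, r(8, -3)) - 4344/(-3366) = 32/(-11 + 1) - 4344/(-3366) = 32/(-10) - 4344*(-1/3366) = 32*(-⅒) + 724/561 = -16/5 + 724/561 = -5356/2805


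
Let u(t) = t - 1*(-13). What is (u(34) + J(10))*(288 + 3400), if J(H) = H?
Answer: 210216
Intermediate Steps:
u(t) = 13 + t (u(t) = t + 13 = 13 + t)
(u(34) + J(10))*(288 + 3400) = ((13 + 34) + 10)*(288 + 3400) = (47 + 10)*3688 = 57*3688 = 210216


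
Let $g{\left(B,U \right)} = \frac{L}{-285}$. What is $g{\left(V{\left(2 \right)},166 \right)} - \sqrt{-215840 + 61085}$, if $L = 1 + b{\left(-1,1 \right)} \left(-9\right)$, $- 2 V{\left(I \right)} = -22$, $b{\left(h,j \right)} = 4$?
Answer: $\frac{7}{57} - 3 i \sqrt{17195} \approx 0.12281 - 393.39 i$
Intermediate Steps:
$V{\left(I \right)} = 11$ ($V{\left(I \right)} = \left(- \frac{1}{2}\right) \left(-22\right) = 11$)
$L = -35$ ($L = 1 + 4 \left(-9\right) = 1 - 36 = -35$)
$g{\left(B,U \right)} = \frac{7}{57}$ ($g{\left(B,U \right)} = - \frac{35}{-285} = \left(-35\right) \left(- \frac{1}{285}\right) = \frac{7}{57}$)
$g{\left(V{\left(2 \right)},166 \right)} - \sqrt{-215840 + 61085} = \frac{7}{57} - \sqrt{-215840 + 61085} = \frac{7}{57} - \sqrt{-154755} = \frac{7}{57} - 3 i \sqrt{17195}$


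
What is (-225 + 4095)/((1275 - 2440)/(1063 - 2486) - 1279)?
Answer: -917835/303142 ≈ -3.0277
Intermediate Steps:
(-225 + 4095)/((1275 - 2440)/(1063 - 2486) - 1279) = 3870/(-1165/(-1423) - 1279) = 3870/(-1165*(-1/1423) - 1279) = 3870/(1165/1423 - 1279) = 3870/(-1818852/1423) = 3870*(-1423/1818852) = -917835/303142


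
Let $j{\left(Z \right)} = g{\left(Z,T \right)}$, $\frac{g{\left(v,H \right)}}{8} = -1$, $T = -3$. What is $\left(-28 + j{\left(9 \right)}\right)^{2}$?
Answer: $1296$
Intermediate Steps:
$g{\left(v,H \right)} = -8$ ($g{\left(v,H \right)} = 8 \left(-1\right) = -8$)
$j{\left(Z \right)} = -8$
$\left(-28 + j{\left(9 \right)}\right)^{2} = \left(-28 - 8\right)^{2} = \left(-36\right)^{2} = 1296$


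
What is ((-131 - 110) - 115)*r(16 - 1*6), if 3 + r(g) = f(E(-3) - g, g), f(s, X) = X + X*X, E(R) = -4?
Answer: -38092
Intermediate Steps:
f(s, X) = X + X²
r(g) = -3 + g*(1 + g)
((-131 - 110) - 115)*r(16 - 1*6) = ((-131 - 110) - 115)*(-3 + (16 - 1*6)*(1 + (16 - 1*6))) = (-241 - 115)*(-3 + (16 - 6)*(1 + (16 - 6))) = -356*(-3 + 10*(1 + 10)) = -356*(-3 + 10*11) = -356*(-3 + 110) = -356*107 = -38092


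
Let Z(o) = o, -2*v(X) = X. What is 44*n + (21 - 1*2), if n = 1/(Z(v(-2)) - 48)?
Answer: 849/47 ≈ 18.064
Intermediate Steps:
v(X) = -X/2
n = -1/47 (n = 1/(-½*(-2) - 48) = 1/(1 - 48) = 1/(-47) = -1/47 ≈ -0.021277)
44*n + (21 - 1*2) = 44*(-1/47) + (21 - 1*2) = -44/47 + (21 - 2) = -44/47 + 19 = 849/47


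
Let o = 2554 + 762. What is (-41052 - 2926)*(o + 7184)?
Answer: -461769000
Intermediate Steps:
o = 3316
(-41052 - 2926)*(o + 7184) = (-41052 - 2926)*(3316 + 7184) = -43978*10500 = -461769000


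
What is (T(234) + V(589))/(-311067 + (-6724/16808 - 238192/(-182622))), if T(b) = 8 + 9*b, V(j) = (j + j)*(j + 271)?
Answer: -35410780905588/10850234895043 ≈ -3.2636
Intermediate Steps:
V(j) = 2*j*(271 + j) (V(j) = (2*j)*(271 + j) = 2*j*(271 + j))
(T(234) + V(589))/(-311067 + (-6724/16808 - 238192/(-182622))) = ((8 + 9*234) + 2*589*(271 + 589))/(-311067 + (-6724/16808 - 238192/(-182622))) = ((8 + 2106) + 2*589*860)/(-311067 + (-6724*1/16808 - 238192*(-1/182622))) = (2114 + 1013080)/(-311067 + (-1681/4202 + 119096/91311)) = 1015194/(-311067 + 31540691/34880802) = 1015194/(-10850234895043/34880802) = 1015194*(-34880802/10850234895043) = -35410780905588/10850234895043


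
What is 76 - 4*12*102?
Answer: -4820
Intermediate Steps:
76 - 4*12*102 = 76 - 48*102 = 76 - 4896 = -4820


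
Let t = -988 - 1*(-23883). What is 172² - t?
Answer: 6689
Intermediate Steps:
t = 22895 (t = -988 + 23883 = 22895)
172² - t = 172² - 1*22895 = 29584 - 22895 = 6689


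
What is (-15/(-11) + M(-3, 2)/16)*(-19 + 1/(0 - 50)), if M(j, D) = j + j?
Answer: -82737/4400 ≈ -18.804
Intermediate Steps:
M(j, D) = 2*j
(-15/(-11) + M(-3, 2)/16)*(-19 + 1/(0 - 50)) = (-15/(-11) + (2*(-3))/16)*(-19 + 1/(0 - 50)) = (-15*(-1/11) - 6*1/16)*(-19 + 1/(-50)) = (15/11 - 3/8)*(-19 - 1/50) = (87/88)*(-951/50) = -82737/4400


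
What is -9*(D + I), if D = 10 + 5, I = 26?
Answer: -369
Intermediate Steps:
D = 15
-9*(D + I) = -9*(15 + 26) = -9*41 = -369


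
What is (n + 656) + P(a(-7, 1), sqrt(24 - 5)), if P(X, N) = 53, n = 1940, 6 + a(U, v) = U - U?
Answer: 2649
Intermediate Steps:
a(U, v) = -6 (a(U, v) = -6 + (U - U) = -6 + 0 = -6)
(n + 656) + P(a(-7, 1), sqrt(24 - 5)) = (1940 + 656) + 53 = 2596 + 53 = 2649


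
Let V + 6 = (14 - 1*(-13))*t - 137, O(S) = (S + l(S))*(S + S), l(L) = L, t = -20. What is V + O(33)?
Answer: 3673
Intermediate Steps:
O(S) = 4*S² (O(S) = (S + S)*(S + S) = (2*S)*(2*S) = 4*S²)
V = -683 (V = -6 + ((14 - 1*(-13))*(-20) - 137) = -6 + ((14 + 13)*(-20) - 137) = -6 + (27*(-20) - 137) = -6 + (-540 - 137) = -6 - 677 = -683)
V + O(33) = -683 + 4*33² = -683 + 4*1089 = -683 + 4356 = 3673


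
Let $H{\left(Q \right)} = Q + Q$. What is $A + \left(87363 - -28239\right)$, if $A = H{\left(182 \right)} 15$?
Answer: $121062$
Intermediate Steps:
$H{\left(Q \right)} = 2 Q$
$A = 5460$ ($A = 2 \cdot 182 \cdot 15 = 364 \cdot 15 = 5460$)
$A + \left(87363 - -28239\right) = 5460 + \left(87363 - -28239\right) = 5460 + \left(87363 + 28239\right) = 5460 + 115602 = 121062$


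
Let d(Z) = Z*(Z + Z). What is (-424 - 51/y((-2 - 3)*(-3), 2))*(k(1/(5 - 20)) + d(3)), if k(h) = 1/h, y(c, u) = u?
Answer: -2697/2 ≈ -1348.5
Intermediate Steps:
d(Z) = 2*Z² (d(Z) = Z*(2*Z) = 2*Z²)
(-424 - 51/y((-2 - 3)*(-3), 2))*(k(1/(5 - 20)) + d(3)) = (-424 - 51/2)*(1/(1/(5 - 20)) + 2*3²) = (-424 - 51*½)*(1/(1/(-15)) + 2*9) = (-424 - 51/2)*(1/(-1/15) + 18) = -899*(-15 + 18)/2 = -899/2*3 = -2697/2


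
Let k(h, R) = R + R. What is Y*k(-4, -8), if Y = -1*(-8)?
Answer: -128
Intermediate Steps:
k(h, R) = 2*R
Y = 8
Y*k(-4, -8) = 8*(2*(-8)) = 8*(-16) = -128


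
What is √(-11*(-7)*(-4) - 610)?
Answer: 3*I*√102 ≈ 30.299*I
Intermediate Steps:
√(-11*(-7)*(-4) - 610) = √(77*(-4) - 610) = √(-308 - 610) = √(-918) = 3*I*√102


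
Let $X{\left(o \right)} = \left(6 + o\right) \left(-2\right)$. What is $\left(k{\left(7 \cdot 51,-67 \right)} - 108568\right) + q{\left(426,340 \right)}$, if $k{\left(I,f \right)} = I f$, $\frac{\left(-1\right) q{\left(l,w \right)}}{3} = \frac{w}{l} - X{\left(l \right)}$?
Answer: $- \frac{9590779}{71} \approx -1.3508 \cdot 10^{5}$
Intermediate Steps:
$X{\left(o \right)} = -12 - 2 o$
$q{\left(l,w \right)} = -36 - 6 l - \frac{3 w}{l}$ ($q{\left(l,w \right)} = - 3 \left(\frac{w}{l} - \left(-12 - 2 l\right)\right) = - 3 \left(\frac{w}{l} + \left(12 + 2 l\right)\right) = - 3 \left(12 + 2 l + \frac{w}{l}\right) = -36 - 6 l - \frac{3 w}{l}$)
$\left(k{\left(7 \cdot 51,-67 \right)} - 108568\right) + q{\left(426,340 \right)} = \left(7 \cdot 51 \left(-67\right) - 108568\right) - \left(2592 + \frac{170}{71}\right) = \left(357 \left(-67\right) - 108568\right) - \left(2592 + \frac{170}{71}\right) = \left(-23919 - 108568\right) - \frac{184202}{71} = -132487 - \frac{184202}{71} = - \frac{9590779}{71}$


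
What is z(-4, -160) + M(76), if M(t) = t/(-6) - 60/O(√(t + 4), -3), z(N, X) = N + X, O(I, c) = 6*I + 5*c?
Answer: -31330/177 - 32*√5/59 ≈ -178.22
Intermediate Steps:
O(I, c) = 5*c + 6*I
M(t) = -60/(-15 + 6*√(4 + t)) - t/6 (M(t) = t/(-6) - 60/(5*(-3) + 6*√(t + 4)) = t*(-⅙) - 60/(-15 + 6*√(4 + t)) = -t/6 - 60/(-15 + 6*√(4 + t)) = -60/(-15 + 6*√(4 + t)) - t/6)
z(-4, -160) + M(76) = (-4 - 160) + (-120 - 1*76*(-5 + 2*√(4 + 76)))/(6*(-5 + 2*√(4 + 76))) = -164 + (-120 - 1*76*(-5 + 2*√80))/(6*(-5 + 2*√80)) = -164 + (-120 - 1*76*(-5 + 2*(4*√5)))/(6*(-5 + 2*(4*√5))) = -164 + (-120 - 1*76*(-5 + 8*√5))/(6*(-5 + 8*√5)) = -164 + (-120 + (380 - 608*√5))/(6*(-5 + 8*√5)) = -164 + (260 - 608*√5)/(6*(-5 + 8*√5))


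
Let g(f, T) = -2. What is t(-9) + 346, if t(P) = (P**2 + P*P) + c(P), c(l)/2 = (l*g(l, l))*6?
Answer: 724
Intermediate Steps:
c(l) = -24*l (c(l) = 2*((l*(-2))*6) = 2*(-2*l*6) = 2*(-12*l) = -24*l)
t(P) = -24*P + 2*P**2 (t(P) = (P**2 + P*P) - 24*P = (P**2 + P**2) - 24*P = 2*P**2 - 24*P = -24*P + 2*P**2)
t(-9) + 346 = 2*(-9)*(-12 - 9) + 346 = 2*(-9)*(-21) + 346 = 378 + 346 = 724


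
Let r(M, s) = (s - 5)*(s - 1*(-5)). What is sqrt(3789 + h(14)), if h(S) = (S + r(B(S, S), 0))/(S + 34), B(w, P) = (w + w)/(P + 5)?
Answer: sqrt(545583)/12 ≈ 61.553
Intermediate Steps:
B(w, P) = 2*w/(5 + P) (B(w, P) = (2*w)/(5 + P) = 2*w/(5 + P))
r(M, s) = (-5 + s)*(5 + s) (r(M, s) = (-5 + s)*(s + 5) = (-5 + s)*(5 + s))
h(S) = (-25 + S)/(34 + S) (h(S) = (S + (-25 + 0**2))/(S + 34) = (S + (-25 + 0))/(34 + S) = (S - 25)/(34 + S) = (-25 + S)/(34 + S))
sqrt(3789 + h(14)) = sqrt(3789 + (-25 + 14)/(34 + 14)) = sqrt(3789 - 11/48) = sqrt(181861/48) = sqrt(545583)/12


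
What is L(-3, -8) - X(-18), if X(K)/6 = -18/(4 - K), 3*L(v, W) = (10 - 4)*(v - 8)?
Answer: -188/11 ≈ -17.091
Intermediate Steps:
L(v, W) = -16 + 2*v (L(v, W) = ((10 - 4)*(v - 8))/3 = (6*(-8 + v))/3 = (-48 + 6*v)/3 = -16 + 2*v)
X(K) = -108/(4 - K) (X(K) = 6*(-18/(4 - K)) = -108/(4 - K))
L(-3, -8) - X(-18) = (-16 + 2*(-3)) - 108/(-4 - 18) = (-16 - 6) - 108/(-22) = -22 - 108*(-1)/22 = -22 - 1*(-54/11) = -22 + 54/11 = -188/11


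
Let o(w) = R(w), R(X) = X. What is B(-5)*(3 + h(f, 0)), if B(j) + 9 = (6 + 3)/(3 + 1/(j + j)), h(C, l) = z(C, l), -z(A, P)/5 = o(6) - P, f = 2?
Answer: 4617/29 ≈ 159.21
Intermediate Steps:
o(w) = w
z(A, P) = -30 + 5*P (z(A, P) = -5*(6 - P) = -30 + 5*P)
h(C, l) = -30 + 5*l
B(j) = -9 + 9/(3 + 1/(2*j)) (B(j) = -9 + (6 + 3)/(3 + 1/(j + j)) = -9 + 9/(3 + 1/(2*j)))
B(-5)*(3 + h(f, 0)) = (9*(-1 - 4*(-5))/(1 + 6*(-5)))*(3 + (-30 + 5*0)) = (9*(-1 + 20)/(1 - 30))*(3 + (-30 + 0)) = (9*19/(-29))*(3 - 30) = (9*(-1/29)*19)*(-27) = -171/29*(-27) = 4617/29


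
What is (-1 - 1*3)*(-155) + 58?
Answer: 678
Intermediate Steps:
(-1 - 1*3)*(-155) + 58 = (-1 - 3)*(-155) + 58 = -4*(-155) + 58 = 620 + 58 = 678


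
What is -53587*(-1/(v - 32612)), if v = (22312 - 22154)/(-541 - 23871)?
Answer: -654082922/398062151 ≈ -1.6432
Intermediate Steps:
v = -79/12206 (v = 158/(-24412) = 158*(-1/24412) = -79/12206 ≈ -0.0064722)
-53587*(-1/(v - 32612)) = -53587*(-1/(-79/12206 - 32612)) = -53587/((-1*(-398062151/12206))) = -53587/398062151/12206 = -53587*12206/398062151 = -654082922/398062151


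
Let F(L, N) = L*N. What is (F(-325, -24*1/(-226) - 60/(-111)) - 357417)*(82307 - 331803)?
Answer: 373056218654392/4181 ≈ 8.9227e+10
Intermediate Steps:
(F(-325, -24*1/(-226) - 60/(-111)) - 357417)*(82307 - 331803) = (-325*(-24*1/(-226) - 60/(-111)) - 357417)*(82307 - 331803) = (-325*(-24*(-1/226) - 60*(-1/111)) - 357417)*(-249496) = (-325*(12/113 + 20/37) - 357417)*(-249496) = (-325*2704/4181 - 357417)*(-249496) = (-878800/4181 - 357417)*(-249496) = -1495239277/4181*(-249496) = 373056218654392/4181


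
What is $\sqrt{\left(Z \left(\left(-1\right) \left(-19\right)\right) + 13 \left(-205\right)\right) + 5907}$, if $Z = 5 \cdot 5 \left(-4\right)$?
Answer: $\sqrt{1342} \approx 36.633$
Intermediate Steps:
$Z = -100$ ($Z = 25 \left(-4\right) = -100$)
$\sqrt{\left(Z \left(\left(-1\right) \left(-19\right)\right) + 13 \left(-205\right)\right) + 5907} = \sqrt{\left(- 100 \left(\left(-1\right) \left(-19\right)\right) + 13 \left(-205\right)\right) + 5907} = \sqrt{\left(\left(-100\right) 19 - 2665\right) + 5907} = \sqrt{\left(-1900 - 2665\right) + 5907} = \sqrt{-4565 + 5907} = \sqrt{1342}$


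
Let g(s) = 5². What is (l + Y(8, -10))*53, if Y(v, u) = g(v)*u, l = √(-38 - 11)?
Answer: -13250 + 371*I ≈ -13250.0 + 371.0*I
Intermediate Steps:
g(s) = 25
l = 7*I (l = √(-49) = 7*I ≈ 7.0*I)
Y(v, u) = 25*u
(l + Y(8, -10))*53 = (7*I + 25*(-10))*53 = (7*I - 250)*53 = (-250 + 7*I)*53 = -13250 + 371*I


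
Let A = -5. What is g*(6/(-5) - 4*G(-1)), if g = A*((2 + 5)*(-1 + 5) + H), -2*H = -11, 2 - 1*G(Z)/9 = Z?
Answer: 18291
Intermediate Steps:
G(Z) = 18 - 9*Z
H = 11/2 (H = -1/2*(-11) = 11/2 ≈ 5.5000)
g = -335/2 (g = -5*((2 + 5)*(-1 + 5) + 11/2) = -5*(7*4 + 11/2) = -5*(28 + 11/2) = -5*67/2 = -335/2 ≈ -167.50)
g*(6/(-5) - 4*G(-1)) = -335*(6/(-5) - 4*(18 - 9*(-1)))/2 = -335*(6*(-1/5) - 4*(18 + 9))/2 = -335*(-6/5 - 4*27)/2 = -335*(-6/5 - 108)/2 = -335/2*(-546/5) = 18291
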